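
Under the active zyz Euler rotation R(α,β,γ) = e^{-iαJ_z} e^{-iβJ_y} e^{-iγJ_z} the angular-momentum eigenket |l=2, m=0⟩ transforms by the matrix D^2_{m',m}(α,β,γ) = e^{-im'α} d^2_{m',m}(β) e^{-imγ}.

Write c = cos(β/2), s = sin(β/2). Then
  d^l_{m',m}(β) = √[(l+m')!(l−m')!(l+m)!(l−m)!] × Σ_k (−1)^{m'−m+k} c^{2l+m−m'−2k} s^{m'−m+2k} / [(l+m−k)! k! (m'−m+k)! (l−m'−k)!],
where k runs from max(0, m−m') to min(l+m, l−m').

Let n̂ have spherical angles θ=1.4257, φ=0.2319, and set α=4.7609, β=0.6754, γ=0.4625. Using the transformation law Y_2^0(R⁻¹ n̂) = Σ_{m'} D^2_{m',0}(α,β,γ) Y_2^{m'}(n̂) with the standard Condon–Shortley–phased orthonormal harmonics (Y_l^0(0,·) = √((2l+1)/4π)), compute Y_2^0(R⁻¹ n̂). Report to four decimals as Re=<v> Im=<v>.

Re=-0.3154 Im=0.0000

Need the full column D^2_{m',0} for m'=−2..2 at α=4.7609, β=0.6754, γ=0.4625.
cos(β/2)=0.943519, sin(β/2)=0.331318
d^2_{-2,0}: single k=2 term ⇒ +0.239368;  D = -0.238243-0.023188i
d^2_{-1,0}: k∈[1..2] ⇒ +0.681668 -0.084055 = +0.597613;  D = +0.028979-0.596910i
d^2_{0,0}: k∈[0..2] ⇒ +0.792507 -0.390887 +0.012050 = +0.413670;  D = +0.413670+0.000000i
d^2_{1,0}: k∈[0..1] ⇒ -0.681668 +0.084055 = -0.597613;  D = -0.028979-0.596910i
d^2_{2,0}: single k=0 term ⇒ +0.239368;  D = -0.238243+0.023188i
Y_2^{m'}(θ=1.4257,φ=0.2319) and Σ D·Y over m':
  (-0.2382-0.0232i)·(+0.3382-0.1692i)  (+0.0290-0.5969i)·(+0.1076-0.0254i)  (+0.4137+0.0000i)·(-0.2956+0.0000i)  (-0.0290-0.5969i)·(-0.1076-0.0254i)  (-0.2382+0.0232i)·(+0.3382+0.1692i)
Y_2^0(R⁻¹ n̂) = -0.315392+0.000000i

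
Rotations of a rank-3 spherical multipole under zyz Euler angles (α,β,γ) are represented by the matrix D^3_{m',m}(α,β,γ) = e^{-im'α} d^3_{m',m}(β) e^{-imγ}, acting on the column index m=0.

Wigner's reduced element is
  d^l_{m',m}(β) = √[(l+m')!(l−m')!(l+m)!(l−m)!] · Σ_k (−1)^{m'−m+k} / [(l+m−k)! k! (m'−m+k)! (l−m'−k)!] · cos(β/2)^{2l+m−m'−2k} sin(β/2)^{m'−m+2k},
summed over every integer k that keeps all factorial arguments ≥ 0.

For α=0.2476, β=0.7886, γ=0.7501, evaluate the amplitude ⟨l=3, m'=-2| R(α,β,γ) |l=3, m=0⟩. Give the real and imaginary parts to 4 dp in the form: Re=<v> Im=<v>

Re=0.4273 Im=0.2308

First d^3_{-2,0}(β=0.7886), then the phase factors e^{-i(-2)α} and e^{-i(0)γ}:
c=cos(0.7886/2)=0.923266, s=sin(0.7886/2)=0.384162; N=√[1·120·6·6]=65.726707
Admissible k: 2..3 (factorial args all ≥0)
  k=2: (−1)^0·65.7267/(12)·0.9233^4·0.3842^2 = +0.587349
  k=3: (−1)^1·65.7267/(12)·0.9233^2·0.3842^4 = -0.101688
d^3_{-2,0}(0.7886) = +0.587349 -0.101688 = +0.485661
Phases: e^{-i·(-2)·0.2476}=+0.879874+0.475208i, e^{-i·(0)·0.7501}=+1.000000+0.000000i ⇒ D=+0.427320+0.230790i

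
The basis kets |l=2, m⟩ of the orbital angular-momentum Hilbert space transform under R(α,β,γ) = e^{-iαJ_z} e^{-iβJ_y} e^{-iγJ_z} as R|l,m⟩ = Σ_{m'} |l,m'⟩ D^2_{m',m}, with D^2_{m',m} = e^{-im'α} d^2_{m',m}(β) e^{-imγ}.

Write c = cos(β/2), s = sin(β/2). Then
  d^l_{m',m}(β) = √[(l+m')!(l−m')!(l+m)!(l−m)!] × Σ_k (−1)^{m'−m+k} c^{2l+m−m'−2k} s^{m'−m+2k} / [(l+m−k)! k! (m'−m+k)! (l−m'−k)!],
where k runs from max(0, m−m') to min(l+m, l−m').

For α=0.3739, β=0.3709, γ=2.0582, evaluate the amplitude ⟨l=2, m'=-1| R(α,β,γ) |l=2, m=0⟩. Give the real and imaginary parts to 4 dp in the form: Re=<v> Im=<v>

Re=0.3851 Im=0.1511

Split into d^2_{-1,0}(β=0.3709) × two z-phases.
c=cos(0.3709/2)=0.982853, s=sin(0.3709/2)=0.184389; N=√[1·6·2·2]=4.898979
k∈{1,2} keeps every argument non-negative
  k=1: (−1)^0·4.8990/(2)·0.9829^3·0.1844^1 = +0.428821
  k=2: (−1)^1·4.8990/(2)·0.9829^1·0.1844^3 = -0.015093
d^2_{-1,0}(0.3709) = +0.428821 -0.015093 = +0.413729
D = (+0.930910+0.365249i)·(+0.413729)·(+1.000000+0.000000i) = +0.385144+0.151114i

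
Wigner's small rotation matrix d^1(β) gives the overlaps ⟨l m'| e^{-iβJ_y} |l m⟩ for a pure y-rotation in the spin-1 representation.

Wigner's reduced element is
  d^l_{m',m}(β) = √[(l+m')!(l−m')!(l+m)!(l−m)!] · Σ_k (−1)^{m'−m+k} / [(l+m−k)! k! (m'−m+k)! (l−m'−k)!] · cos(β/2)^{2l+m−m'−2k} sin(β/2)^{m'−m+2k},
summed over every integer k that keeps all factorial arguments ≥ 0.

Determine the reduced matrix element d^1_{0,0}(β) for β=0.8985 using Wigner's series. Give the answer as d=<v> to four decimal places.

d^1_{0,0}(β=0.8985) via Wigner's sum:
With c≡cos(β/2)=0.900773 and s≡sin(β/2)=0.434290, N=[1·1·1·1]^{1/2}=1.000000
k∈{0,1} keeps every argument non-negative
  k=0: (−1)^0·1.0000/(1)·0.9008^2·0.4343^0 = +0.811392
  k=1: (−1)^1·1.0000/(1)·0.9008^0·0.4343^2 = -0.188608
d^1_{0,0}(0.8985) = +0.811392 -0.188608 = +0.622784

d=0.6228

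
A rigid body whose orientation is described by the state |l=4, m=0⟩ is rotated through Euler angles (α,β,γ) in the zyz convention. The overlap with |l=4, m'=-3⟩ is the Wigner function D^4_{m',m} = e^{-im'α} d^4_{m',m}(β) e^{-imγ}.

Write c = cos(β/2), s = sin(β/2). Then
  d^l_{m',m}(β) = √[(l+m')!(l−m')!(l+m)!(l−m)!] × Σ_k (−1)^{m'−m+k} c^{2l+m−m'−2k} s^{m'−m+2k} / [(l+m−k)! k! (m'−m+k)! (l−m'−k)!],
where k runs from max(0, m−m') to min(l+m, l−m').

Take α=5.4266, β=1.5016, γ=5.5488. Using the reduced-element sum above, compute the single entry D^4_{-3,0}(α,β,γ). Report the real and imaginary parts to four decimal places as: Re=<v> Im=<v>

Re=-0.0854 Im=-0.0549

First d^4_{-3,0}(β=1.5016), then the phase factors e^{-i(-3)α} and e^{-i(0)γ}:
With c≡cos(β/2)=0.731143 and s≡sin(β/2)=0.682224, N=[1·5040·24·24]^{1/2}=1703.830978
k∈{3,4} keeps every argument non-negative
  k=3: (−1)^0·1703.8310/(144)·0.7311^5·0.6822^3 = +0.784978
  k=4: (−1)^1·1703.8310/(144)·0.7311^3·0.6822^5 = -0.683449
d^4_{-3,0}(1.5016) = +0.784978 -0.683449 = +0.101529
D = (-0.840908-0.541177i)·(+0.101529)·(+1.000000+0.000000i) = -0.085376-0.054945i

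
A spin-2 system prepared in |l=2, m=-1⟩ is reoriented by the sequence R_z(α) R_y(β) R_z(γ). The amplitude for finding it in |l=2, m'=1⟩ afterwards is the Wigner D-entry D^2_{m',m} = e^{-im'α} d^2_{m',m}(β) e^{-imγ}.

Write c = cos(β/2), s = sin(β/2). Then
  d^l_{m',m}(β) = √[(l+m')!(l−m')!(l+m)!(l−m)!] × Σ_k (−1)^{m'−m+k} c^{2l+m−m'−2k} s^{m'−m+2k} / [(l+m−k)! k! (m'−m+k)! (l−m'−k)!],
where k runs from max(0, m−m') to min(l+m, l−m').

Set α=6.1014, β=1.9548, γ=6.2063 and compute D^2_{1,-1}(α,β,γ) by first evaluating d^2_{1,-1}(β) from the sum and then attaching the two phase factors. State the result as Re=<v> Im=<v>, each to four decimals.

Re=0.1714 Im=0.0180

First d^2_{1,-1}(β=1.9548), then the phase factors e^{-i(1)α} and e^{-i(-1)γ}:
c=cos(1.9548/2)=0.559180, s=sin(1.9548/2)=0.829046; N=√[6·1·1·6]=6.000000
k: max(0,(-1)−(1))=0 … min(2+(-1),2−(1))=1
  k=0: (−1)^2·6.0000/(2)·0.5592^2·0.8290^2 = +0.644736
  k=1: (−1)^3·6.0000/(6)·0.5592^0·0.8290^4 = -0.472406
d^2_{1,-1}(1.9548) = +0.644736 -0.472406 = +0.172330
Attach z-rotation phases: D = e^{-i(1)(6.1014)}·(+0.172330)·e^{-i(-1)(6.2063)} = +0.171383+0.018044i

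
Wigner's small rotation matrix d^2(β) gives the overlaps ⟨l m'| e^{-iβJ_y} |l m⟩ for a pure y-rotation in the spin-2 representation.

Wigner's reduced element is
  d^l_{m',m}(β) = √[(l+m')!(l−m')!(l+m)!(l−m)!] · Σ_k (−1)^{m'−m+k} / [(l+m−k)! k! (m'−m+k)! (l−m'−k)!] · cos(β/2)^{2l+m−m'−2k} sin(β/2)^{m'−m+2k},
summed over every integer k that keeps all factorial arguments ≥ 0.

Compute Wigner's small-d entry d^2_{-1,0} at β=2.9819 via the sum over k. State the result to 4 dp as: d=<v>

d=-0.1923

d^2_{-1,0}(β=2.9819) via Wigner's sum:
c=cos(2.9819/2)=0.079762, s=sin(2.9819/2)=0.996814; N=√[1·6·2·2]=4.898979
Admissible k: 1..2 (factorial args all ≥0)
  k=1: (−1)^0·4.8990/(2)·0.0798^3·0.9968^1 = +0.001239
  k=2: (−1)^1·4.8990/(2)·0.0798^1·0.9968^3 = -0.193514
d^2_{-1,0}(2.9819) = +0.001239 -0.193514 = -0.192275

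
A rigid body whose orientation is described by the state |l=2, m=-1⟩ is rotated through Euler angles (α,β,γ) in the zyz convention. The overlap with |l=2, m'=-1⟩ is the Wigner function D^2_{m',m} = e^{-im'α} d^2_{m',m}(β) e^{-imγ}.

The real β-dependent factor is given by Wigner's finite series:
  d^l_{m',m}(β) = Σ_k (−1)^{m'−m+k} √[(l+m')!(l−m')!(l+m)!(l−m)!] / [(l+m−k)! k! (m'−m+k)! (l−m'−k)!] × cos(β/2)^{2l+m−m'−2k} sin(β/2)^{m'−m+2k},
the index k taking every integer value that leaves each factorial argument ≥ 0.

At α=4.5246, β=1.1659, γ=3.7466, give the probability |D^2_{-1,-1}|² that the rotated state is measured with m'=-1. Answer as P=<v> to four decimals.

P=0.0219

First d^2_{-1,-1}(β=1.1659), then the phase factors e^{-i(-1)α} and e^{-i(-1)γ}:
With c≡cos(β/2)=0.834842 and s≡sin(β/2)=0.550489, N=[1·6·1·6]^{1/2}=6.000000
k: max(0,(-1)−(-1))=0 … min(2+(-1),2−(-1))=1
  k=0: (−1)^0·6.0000/(6)·0.8348^4·0.5505^0 = +0.485756
  k=1: (−1)^1·6.0000/(2)·0.8348^2·0.5505^2 = -0.633618
d^2_{-1,-1}(1.1659) = +0.485756 -0.633618 = -0.147863
|D^2_{-1,-1}|² = |d^2_{-1,-1}(β)|² = (-0.147863)² = 0.021863 (the z-rotation phases have unit modulus)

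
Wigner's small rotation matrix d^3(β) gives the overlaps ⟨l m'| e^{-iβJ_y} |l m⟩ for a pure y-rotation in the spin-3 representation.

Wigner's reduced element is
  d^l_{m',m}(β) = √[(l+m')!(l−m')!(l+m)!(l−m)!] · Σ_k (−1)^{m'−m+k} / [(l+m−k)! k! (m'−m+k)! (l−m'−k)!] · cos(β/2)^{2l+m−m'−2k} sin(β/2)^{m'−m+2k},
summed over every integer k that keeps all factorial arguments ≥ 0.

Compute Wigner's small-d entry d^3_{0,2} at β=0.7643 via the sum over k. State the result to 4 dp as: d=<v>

d=0.4734

d^3_{0,2}(β=0.7643) via Wigner's sum:
Half-angle: c=0.927865, s=0.372916. N=√(6·6·120·1)=65.726707
The bounds max(0,m−m')=2 and min(l+m,l−m')=3 give 2 terms
  k=2: (−1)^0·65.7267/(12)·0.9279^4·0.3729^2 = +0.564576
  k=3: (−1)^1·65.7267/(12)·0.9279^2·0.3729^4 = -0.091196
d^3_{0,2}(0.7643) = +0.564576 -0.091196 = +0.473380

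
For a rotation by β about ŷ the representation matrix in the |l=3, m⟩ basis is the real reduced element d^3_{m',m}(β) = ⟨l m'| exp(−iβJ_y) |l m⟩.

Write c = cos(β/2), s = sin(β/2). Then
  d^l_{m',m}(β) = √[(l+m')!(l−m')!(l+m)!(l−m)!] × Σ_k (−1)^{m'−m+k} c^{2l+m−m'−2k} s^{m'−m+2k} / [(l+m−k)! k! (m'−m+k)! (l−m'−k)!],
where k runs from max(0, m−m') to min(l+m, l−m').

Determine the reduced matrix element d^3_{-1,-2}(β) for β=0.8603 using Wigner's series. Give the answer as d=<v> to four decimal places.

d=-0.4736

d^3_{-1,-2}(β=0.8603) via Wigner's sum:
With c≡cos(β/2)=0.908903 and s≡sin(β/2)=0.417007, N=[2·24·1·120]^{1/2}=75.894664
Admissible k: 0..1 (factorial args all ≥0)
  k=0: (−1)^1·75.8947/(24)·0.9089^5·0.4170^1 = -0.817959
  k=1: (−1)^2·75.8947/(12)·0.9089^3·0.4170^3 = +0.344361
d^3_{-1,-2}(0.8603) = -0.817959 +0.344361 = -0.473599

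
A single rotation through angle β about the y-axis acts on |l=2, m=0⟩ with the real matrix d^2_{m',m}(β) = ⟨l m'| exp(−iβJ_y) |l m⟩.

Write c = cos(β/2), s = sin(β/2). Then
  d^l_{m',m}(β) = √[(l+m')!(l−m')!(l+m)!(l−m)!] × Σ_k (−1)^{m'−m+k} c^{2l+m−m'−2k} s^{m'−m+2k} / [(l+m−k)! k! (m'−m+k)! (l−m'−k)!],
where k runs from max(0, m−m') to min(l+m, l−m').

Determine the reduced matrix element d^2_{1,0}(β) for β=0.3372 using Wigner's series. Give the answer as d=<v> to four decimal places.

d=-0.3824

d^2_{1,0}(β=0.3372) via Wigner's sum:
Half-angle: c=0.985821, s=0.167802. N=√(6·1·2·2)=4.898979
Admissible k: 0..1 (factorial args all ≥0)
  k=0: (−1)^1·4.8990/(2)·0.9858^3·0.1678^1 = -0.393793
  k=1: (−1)^2·4.8990/(2)·0.9858^1·0.1678^3 = +0.011410
d^2_{1,0}(0.3372) = -0.393793 +0.011410 = -0.382383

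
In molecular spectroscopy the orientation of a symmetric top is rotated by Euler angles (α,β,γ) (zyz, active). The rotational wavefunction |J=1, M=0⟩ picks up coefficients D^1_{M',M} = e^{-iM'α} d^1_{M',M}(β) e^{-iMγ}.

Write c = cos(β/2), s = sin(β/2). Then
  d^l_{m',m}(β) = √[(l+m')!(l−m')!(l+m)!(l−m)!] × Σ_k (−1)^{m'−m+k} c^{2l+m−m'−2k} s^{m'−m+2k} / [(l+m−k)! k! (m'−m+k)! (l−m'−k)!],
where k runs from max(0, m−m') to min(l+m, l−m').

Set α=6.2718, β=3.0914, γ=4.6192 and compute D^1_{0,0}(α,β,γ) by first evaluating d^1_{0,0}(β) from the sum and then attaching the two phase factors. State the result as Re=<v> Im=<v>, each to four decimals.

Re=-0.9987 Im=0.0000

D^1_{0,0}(6.2718,3.0914,4.6192) = e^{-i·0·6.2718}·d^1_{0,0}(3.0914)·e^{-i·0·4.6192}. Compute d first:
Half-angle: c=0.025094, s=0.999685. N=√(1·1·1·1)=1.000000
Admissible k: 0..1 (factorial args all ≥0)
  k=0: (−1)^0·1.0000/(1)·0.0251^2·0.9997^0 = +0.000630
  k=1: (−1)^1·1.0000/(1)·0.0251^0·0.9997^2 = -0.999370
d^1_{0,0}(3.0914) = +0.000630 -0.999370 = -0.998741
Attach z-rotation phases: D = e^{-i(0)(6.2718)}·(-0.998741)·e^{-i(0)(4.6192)} = -0.998741+0.000000i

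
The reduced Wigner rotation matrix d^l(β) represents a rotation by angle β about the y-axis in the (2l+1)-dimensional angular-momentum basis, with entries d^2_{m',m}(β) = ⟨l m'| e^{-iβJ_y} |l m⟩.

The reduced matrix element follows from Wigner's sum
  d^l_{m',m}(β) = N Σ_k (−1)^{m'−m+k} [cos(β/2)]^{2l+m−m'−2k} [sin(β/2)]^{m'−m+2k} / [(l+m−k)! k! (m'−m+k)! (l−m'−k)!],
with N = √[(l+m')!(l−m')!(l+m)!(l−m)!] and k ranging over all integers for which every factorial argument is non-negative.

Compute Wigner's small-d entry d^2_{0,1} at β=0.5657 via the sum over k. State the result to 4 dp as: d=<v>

d=0.5542

d^2_{0,1}(β=0.5657) via Wigner's sum:
With c≡cos(β/2)=0.960264 and s≡sin(β/2)=0.279094, N=[2·2·6·1]^{1/2}=4.898979
The bounds max(0,m−m')=1 and min(l+m,l−m')=2 give 2 terms
  k=1: (−1)^0·4.8990/(2)·0.9603^3·0.2791^1 = +0.605337
  k=2: (−1)^1·4.8990/(2)·0.9603^1·0.2791^3 = -0.051135
d^2_{0,1}(0.5657) = +0.605337 -0.051135 = +0.554202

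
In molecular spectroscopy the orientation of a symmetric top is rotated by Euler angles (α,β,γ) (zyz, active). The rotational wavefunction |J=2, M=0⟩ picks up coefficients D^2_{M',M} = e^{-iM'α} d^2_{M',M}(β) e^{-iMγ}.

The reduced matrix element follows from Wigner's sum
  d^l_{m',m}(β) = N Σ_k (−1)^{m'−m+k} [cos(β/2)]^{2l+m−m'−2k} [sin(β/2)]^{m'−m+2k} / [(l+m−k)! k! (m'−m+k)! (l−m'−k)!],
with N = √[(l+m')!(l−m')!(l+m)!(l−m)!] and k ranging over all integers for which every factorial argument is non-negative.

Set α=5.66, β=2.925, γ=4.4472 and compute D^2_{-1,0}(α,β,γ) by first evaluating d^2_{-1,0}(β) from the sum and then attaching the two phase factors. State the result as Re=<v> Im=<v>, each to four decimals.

Split into d^2_{-1,0}(β=2.925) × two z-phases.
c=cos(2.925/2)=0.108085, s=sin(2.925/2)=0.994142; N=√[1·6·2·2]=4.898979
Admissible k: 1..2 (factorial args all ≥0)
  k=1: (−1)^0·4.8990/(2)·0.1081^3·0.9941^1 = +0.003075
  k=2: (−1)^1·4.8990/(2)·0.1081^1·0.9941^3 = -0.260127
d^2_{-1,0}(2.925) = +0.003075 -0.260127 = -0.257052
D = (+0.812024-0.583625i)·(-0.257052)·(+1.000000+0.000000i) = -0.208732+0.150022i

Re=-0.2087 Im=0.1500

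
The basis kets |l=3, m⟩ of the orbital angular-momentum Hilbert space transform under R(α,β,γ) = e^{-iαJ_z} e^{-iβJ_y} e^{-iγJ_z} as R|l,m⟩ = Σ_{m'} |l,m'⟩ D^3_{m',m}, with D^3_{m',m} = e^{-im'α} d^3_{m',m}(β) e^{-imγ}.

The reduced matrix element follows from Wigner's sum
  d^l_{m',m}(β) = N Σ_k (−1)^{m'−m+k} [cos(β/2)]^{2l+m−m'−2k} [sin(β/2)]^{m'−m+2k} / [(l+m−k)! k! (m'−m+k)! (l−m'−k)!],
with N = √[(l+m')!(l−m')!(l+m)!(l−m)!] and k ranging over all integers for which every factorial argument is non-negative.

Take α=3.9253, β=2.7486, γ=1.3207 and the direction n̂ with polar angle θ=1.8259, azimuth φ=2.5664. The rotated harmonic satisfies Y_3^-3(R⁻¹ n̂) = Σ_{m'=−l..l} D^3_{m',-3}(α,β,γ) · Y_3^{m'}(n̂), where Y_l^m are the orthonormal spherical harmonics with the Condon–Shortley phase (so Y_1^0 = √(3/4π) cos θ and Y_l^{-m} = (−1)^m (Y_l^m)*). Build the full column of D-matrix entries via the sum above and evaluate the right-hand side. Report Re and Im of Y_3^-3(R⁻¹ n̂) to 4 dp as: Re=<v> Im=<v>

Need the full column D^3_{m',-3} for m'=−3..3 at α=3.9253, β=2.7486, γ=1.3207.
cos(β/2)=0.195234, sin(β/2)=0.980757
d^3_{-3,-3}: single k=0 term ⇒ +0.000055;  D = -0.000055-0.000002i
d^3_{-2,-3}: single k=0 term ⇒ -0.000681;  D = -0.000497+0.000466i
d^3_{-1,-3}: single k=0 term ⇒ +0.005412;  D = -0.000181+0.005409i
d^3_{0,-3}: single k=0 term ⇒ -0.031395;  D = +0.021407+0.022966i
d^3_{1,-3}: single k=0 term ⇒ +0.136585;  D = +0.136492+0.005025i
d^3_{2,-3}: single k=0 term ⇒ -0.433948;  D = +0.318428-0.294813i
d^3_{3,-3}: single k=0 term ⇒ +0.889954;  D = +0.035750-0.889236i
Y_3^{m'}(θ=1.8259,φ=2.5664) and Σ D·Y over m':
  (-0.0001-0.0000i)·(+0.0583-0.3735i)  (-0.0005+0.0005i)·(-0.0986-0.2204i)  (-0.0002+0.0054i)·(+0.1789+0.1160i)  (+0.0214+0.0230i)·(+0.2525+0.0000i)  (+0.1365+0.0050i)·(-0.1789+0.1160i)  (+0.3184-0.2948i)·(-0.0986+0.2204i)  (+0.0358-0.8892i)·(-0.0583-0.3735i)
Y_3^-3(R⁻¹ n̂) = -0.320701+0.159477i

Re=-0.3207 Im=0.1595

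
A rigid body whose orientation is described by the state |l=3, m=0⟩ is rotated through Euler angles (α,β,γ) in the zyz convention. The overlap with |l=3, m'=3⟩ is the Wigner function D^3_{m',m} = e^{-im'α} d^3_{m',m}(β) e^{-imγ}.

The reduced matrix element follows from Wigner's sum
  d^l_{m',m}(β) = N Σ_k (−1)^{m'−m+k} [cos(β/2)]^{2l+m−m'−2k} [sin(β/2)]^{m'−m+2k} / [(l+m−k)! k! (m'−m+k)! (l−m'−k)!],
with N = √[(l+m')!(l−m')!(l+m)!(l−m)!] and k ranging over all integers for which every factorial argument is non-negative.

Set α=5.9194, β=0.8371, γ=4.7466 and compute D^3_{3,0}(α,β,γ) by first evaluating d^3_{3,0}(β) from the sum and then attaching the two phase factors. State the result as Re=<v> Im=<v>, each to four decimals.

First d^3_{3,0}(β=0.8371), then the phase factors e^{-i(3)α} and e^{-i(0)γ}:
With c≡cos(β/2)=0.913679 and s≡sin(β/2)=0.406436, N=[720·1·6·6]^{1/2}=160.996894
k: max(0,(0)−(3))=0 … min(3+(0),3−(3))=0
  k=0: (−1)^3·160.9969/(36)·0.9137^3·0.4064^3 = -0.229020
d^3_{3,0}(0.8371) = -0.229020
D = (+0.461283+0.887253i)·(-0.229020)·(+1.000000+0.000000i) = -0.105643-0.203198i

Re=-0.1056 Im=-0.2032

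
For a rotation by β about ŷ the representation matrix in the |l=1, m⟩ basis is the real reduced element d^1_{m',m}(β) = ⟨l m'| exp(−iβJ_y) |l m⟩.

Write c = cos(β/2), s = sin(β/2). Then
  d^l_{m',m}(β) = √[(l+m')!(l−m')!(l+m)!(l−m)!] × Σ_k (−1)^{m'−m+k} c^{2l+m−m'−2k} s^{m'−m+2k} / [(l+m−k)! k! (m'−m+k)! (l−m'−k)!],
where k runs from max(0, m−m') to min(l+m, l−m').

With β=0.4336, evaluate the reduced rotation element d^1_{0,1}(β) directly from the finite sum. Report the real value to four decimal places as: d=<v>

d^1_{0,1}(β=0.4336) via Wigner's sum:
With c≡cos(β/2)=0.976591 and s≡sin(β/2)=0.215106, N=[1·1·2·1]^{1/2}=1.414214
Admissible k: 1..1 (factorial args all ≥0)
  k=1: (−1)^0·1.4142/(1)·0.9766^1·0.2151^1 = +0.297084
d^1_{0,1}(0.4336) = +0.297084

d=0.2971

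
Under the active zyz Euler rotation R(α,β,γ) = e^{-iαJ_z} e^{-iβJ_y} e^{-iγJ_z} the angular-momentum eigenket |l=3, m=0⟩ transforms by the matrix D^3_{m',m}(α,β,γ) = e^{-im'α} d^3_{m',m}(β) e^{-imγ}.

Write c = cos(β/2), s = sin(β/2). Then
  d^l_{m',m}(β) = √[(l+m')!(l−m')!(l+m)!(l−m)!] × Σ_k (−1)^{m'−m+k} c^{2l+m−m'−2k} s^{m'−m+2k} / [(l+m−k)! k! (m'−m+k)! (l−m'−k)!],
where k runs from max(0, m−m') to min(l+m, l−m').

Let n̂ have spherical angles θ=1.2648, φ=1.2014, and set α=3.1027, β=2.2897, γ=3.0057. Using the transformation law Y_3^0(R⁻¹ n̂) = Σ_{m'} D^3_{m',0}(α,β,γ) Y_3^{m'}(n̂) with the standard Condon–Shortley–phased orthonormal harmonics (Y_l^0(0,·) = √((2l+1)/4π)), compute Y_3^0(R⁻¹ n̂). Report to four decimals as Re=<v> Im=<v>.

Re=0.3331 Im=0.0000

Need the full column D^3_{m',0} for m'=−3..3 at α=3.1027, β=2.2897, γ=3.0057.
cos(β/2)=0.413183, sin(β/2)=0.910648
d^3_{-3,0}: single k=3 term ⇒ +0.238228;  D = -0.236609+0.027733i
d^3_{-2,0}: k∈[2..3] ⇒ +0.132382 -0.643054 = -0.510671;  D = -0.509127+0.039683i
d^3_{-1,0}: k∈[1..3] ⇒ +0.037988 -0.553592 +0.896367 = +0.380763;  D = -0.380475+0.014805i
d^3_{0,0}: k∈[0..3] ⇒ +0.004976 -0.217527 +1.056645 -0.570300 = +0.273794;  D = +0.273794+0.000000i
d^3_{1,0}: k∈[0..2] ⇒ -0.037988 +0.553592 -0.896367 = -0.380763;  D = +0.380475+0.014805i
d^3_{2,0}: k∈[0..1] ⇒ +0.132382 -0.643054 = -0.510671;  D = -0.509127-0.039683i
d^3_{3,0}: single k=0 term ⇒ -0.238228;  D = +0.236609+0.027733i
Y_3^{m'}(θ=1.2648,φ=1.2014) and Σ D·Y over m':
  (-0.2366+0.0277i)·(-0.3237+0.1614i)  (-0.5091+0.0397i)·(-0.2069-0.1885i)  (-0.3805+0.0148i)·(-0.0608+0.1570i)  (+0.2738+0.0000i)·(-0.2862+0.0000i)  (+0.3805+0.0148i)·(+0.0608+0.1570i)  (-0.5091-0.0397i)·(-0.2069+0.1885i)  (+0.2366+0.0277i)·(+0.3237+0.1614i)
Y_3^0(R⁻¹ n̂) = +0.333149+0.000000i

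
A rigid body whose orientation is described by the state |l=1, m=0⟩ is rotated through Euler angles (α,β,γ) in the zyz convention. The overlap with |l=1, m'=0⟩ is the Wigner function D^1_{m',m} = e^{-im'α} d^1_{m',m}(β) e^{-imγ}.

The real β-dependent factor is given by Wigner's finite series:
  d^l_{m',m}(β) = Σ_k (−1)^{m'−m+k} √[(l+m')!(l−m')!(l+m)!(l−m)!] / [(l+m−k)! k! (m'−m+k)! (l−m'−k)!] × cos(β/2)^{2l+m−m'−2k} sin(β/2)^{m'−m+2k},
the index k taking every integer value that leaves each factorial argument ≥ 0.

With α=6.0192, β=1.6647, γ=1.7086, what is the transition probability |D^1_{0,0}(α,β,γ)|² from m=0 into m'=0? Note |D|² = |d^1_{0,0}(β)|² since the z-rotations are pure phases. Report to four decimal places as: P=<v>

P=0.0088

First d^1_{0,0}(β=1.6647), then the phase factors e^{-i(0)α} and e^{-i(0)γ}:
Half-angle: c=0.673140, s=0.739515. N=√(1·1·1·1)=1.000000
k∈{0,1} keeps every argument non-negative
  k=0: (−1)^0·1.0000/(1)·0.6731^2·0.7395^0 = +0.453117
  k=1: (−1)^1·1.0000/(1)·0.6731^0·0.7395^2 = -0.546883
d^1_{0,0}(1.6647) = +0.453117 -0.546883 = -0.093766
|D^1_{0,0}|² = |d^1_{0,0}(β)|² = (-0.093766)² = 0.008792 (the z-rotation phases have unit modulus)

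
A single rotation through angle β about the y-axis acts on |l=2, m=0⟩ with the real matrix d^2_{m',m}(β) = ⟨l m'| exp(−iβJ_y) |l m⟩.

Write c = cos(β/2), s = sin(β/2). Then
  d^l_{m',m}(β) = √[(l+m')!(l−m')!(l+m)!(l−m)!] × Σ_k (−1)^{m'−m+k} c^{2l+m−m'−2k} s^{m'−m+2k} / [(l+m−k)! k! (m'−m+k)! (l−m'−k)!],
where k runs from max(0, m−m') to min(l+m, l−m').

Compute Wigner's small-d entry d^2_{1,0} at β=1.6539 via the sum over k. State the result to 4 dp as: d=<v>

d=0.1013

d^2_{1,0}(β=1.6539) via Wigner's sum:
Half-angle: c=0.677123, s=0.735870. N=√(6·1·2·2)=4.898979
The bounds max(0,m−m')=0 and min(l+m,l−m')=1 give 2 terms
  k=0: (−1)^1·4.8990/(2)·0.6771^3·0.7359^1 = -0.559603
  k=1: (−1)^2·4.8990/(2)·0.6771^1·0.7359^3 = +0.660915
d^2_{1,0}(1.6539) = -0.559603 +0.660915 = +0.101313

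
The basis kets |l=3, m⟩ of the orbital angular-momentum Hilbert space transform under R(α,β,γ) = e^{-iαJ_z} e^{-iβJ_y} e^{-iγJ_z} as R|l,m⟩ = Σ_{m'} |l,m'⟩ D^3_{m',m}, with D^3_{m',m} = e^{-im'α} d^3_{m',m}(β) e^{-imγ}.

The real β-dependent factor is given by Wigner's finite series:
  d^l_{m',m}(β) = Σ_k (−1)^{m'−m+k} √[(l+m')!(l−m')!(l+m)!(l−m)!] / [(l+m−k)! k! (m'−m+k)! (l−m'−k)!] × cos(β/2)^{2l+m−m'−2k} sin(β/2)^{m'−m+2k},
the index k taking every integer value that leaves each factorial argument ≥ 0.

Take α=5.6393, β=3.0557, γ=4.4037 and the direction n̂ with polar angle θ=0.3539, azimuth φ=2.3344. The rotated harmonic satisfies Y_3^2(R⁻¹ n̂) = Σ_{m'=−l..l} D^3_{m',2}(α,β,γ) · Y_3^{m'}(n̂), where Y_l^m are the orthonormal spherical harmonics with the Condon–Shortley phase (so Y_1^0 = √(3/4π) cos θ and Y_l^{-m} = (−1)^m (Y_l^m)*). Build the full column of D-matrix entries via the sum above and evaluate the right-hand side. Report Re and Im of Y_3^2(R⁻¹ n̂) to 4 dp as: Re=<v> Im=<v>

Re=0.0351 Im=0.0604

Need the full column D^3_{m',2} for m'=−3..3 at α=5.6393, β=3.0557, γ=4.4037.
cos(β/2)=0.042933, sin(β/2)=0.999078
d^3_{-3,2}: single k=5 term ⇒ +0.104680;  D = -0.026559+0.101255i
d^3_{-2,2}: k∈[4..5] ⇒ +0.009182 -0.994480 = -0.985298;  D = +0.772058-0.612160i
d^3_{-1,2}: k∈[3..4] ⇒ +0.000499 -0.135142 = -0.134643;  D = +0.134595-0.003569i
d^3_{0,2}: k∈[2..3] ⇒ +0.000019 -0.010059 = -0.010040;  D = +0.008187+0.005812i
d^3_{1,2}: k∈[1..2] ⇒ +0.000000 -0.000499 = -0.000499;  D = +0.000152+0.000475i
d^3_{2,2}: k∈[0..1] ⇒ +0.000000 -0.000017 = -0.000017;  D = -0.000006+0.000016i
d^3_{3,2}: single k=0 term ⇒ -0.000000;  D = -0.000000+0.000000i
Y_3^{m'}(θ=0.3539,φ=2.3344) and Σ D·Y over m':
  (-0.0266+0.1013i)·(+0.0131-0.0115i)  (+0.7721-0.6122i)·(-0.0050+0.1150i)  (+0.1346-0.0036i)·(-0.2633-0.2750i)  (+0.0082+0.0058i)·(+0.4899+0.0000i)  (+0.0002+0.0005i)·(+0.2633-0.2750i)  (-0.0000+0.0000i)·(-0.0050-0.1150i)  (-0.0000+0.0000i)·(-0.0131-0.0115i)
Y_3^2(R⁻¹ n̂) = +0.035118+0.060358i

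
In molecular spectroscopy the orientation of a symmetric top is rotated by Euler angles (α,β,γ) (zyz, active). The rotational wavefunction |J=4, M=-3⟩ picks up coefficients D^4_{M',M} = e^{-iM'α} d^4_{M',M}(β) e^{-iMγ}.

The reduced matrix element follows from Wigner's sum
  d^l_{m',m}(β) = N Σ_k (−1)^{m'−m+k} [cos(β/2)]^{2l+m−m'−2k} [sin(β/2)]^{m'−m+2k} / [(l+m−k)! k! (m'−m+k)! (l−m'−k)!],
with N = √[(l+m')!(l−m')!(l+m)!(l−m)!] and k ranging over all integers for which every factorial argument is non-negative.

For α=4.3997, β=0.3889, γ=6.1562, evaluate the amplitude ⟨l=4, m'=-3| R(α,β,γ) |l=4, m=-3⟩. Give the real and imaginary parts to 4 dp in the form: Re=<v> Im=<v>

First d^4_{-3,-3}(β=0.3889), then the phase factors e^{-i(-3)α} and e^{-i(-3)γ}:
c=cos(0.3889/2)=0.981154, s=sin(0.3889/2)=0.193227; N=√[1·5040·1·5040]=5040.000000
k: max(0,(-3)−(-3))=0 … min(4+(-3),4−(-3))=1
  k=0: (−1)^0·5040.0000/(5040)·0.9812^8·0.1932^0 = +0.858811
  k=1: (−1)^1·5040.0000/(720)·0.9812^6·0.1932^2 = -0.233161
d^4_{-3,-3}(0.3889) = +0.858811 -0.233161 = +0.625650
Attach z-rotation phases: D = e^{-i(-3)(4.3997)}·(+0.625650)·e^{-i(-3)(6.1562)} = +0.605925+0.155863i

Re=0.6059 Im=0.1559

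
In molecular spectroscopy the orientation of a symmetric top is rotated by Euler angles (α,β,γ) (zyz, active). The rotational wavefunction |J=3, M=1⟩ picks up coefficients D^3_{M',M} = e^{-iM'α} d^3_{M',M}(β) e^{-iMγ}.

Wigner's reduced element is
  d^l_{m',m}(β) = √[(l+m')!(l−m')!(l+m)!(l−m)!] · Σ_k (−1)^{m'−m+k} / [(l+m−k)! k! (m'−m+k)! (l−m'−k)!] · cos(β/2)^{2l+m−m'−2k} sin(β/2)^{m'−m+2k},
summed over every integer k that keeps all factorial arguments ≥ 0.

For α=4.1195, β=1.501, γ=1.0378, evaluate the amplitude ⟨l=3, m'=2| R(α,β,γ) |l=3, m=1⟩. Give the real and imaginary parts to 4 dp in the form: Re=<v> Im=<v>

Re=-0.3299 Im=-0.0492

Split into d^3_{2,1}(β=1.501) × two z-phases.
Half-angle: c=0.731348, s=0.682005. N=√(120·1·24·2)=75.894664
k∈{0,1} keeps every argument non-negative
  k=0: (−1)^1·75.8947/(24)·0.7313^5·0.6820^1 = -0.451240
  k=1: (−1)^2·75.8947/(12)·0.7313^3·0.6820^3 = +0.784809
d^3_{2,1}(1.501) = -0.451240 +0.784809 = +0.333569
Phases: e^{-i·(2)·4.1195}=-0.375576-0.926792i, e^{-i·(1)·1.0378}=+0.508116-0.861288i ⇒ D=-0.329923-0.049181i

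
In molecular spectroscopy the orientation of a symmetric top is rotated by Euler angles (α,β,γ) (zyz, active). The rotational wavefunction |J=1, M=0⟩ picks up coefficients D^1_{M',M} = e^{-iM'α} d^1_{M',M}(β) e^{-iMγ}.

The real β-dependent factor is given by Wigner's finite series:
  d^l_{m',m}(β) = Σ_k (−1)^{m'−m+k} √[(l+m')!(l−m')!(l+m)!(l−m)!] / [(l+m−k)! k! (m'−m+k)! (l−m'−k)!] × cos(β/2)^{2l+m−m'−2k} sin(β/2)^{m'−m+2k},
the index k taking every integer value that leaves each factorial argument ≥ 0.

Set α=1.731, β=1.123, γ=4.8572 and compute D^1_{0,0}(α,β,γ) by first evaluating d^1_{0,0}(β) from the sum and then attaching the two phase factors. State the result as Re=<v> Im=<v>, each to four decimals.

Split into d^1_{0,0}(β=1.123) × two z-phases.
Half-angle: c=0.846457, s=0.532456. N=√(1·1·1·1)=1.000000
The bounds max(0,m−m')=0 and min(l+m,l−m')=1 give 2 terms
  k=0: (−1)^0·1.0000/(1)·0.8465^2·0.5325^0 = +0.716490
  k=1: (−1)^1·1.0000/(1)·0.8465^0·0.5325^2 = -0.283510
d^1_{0,0}(1.123) = +0.716490 -0.283510 = +0.432980
Attach z-rotation phases: D = e^{-i(0)(1.731)}·(+0.432980)·e^{-i(0)(4.8572)} = +0.432980+0.000000i

Re=0.4330 Im=0.0000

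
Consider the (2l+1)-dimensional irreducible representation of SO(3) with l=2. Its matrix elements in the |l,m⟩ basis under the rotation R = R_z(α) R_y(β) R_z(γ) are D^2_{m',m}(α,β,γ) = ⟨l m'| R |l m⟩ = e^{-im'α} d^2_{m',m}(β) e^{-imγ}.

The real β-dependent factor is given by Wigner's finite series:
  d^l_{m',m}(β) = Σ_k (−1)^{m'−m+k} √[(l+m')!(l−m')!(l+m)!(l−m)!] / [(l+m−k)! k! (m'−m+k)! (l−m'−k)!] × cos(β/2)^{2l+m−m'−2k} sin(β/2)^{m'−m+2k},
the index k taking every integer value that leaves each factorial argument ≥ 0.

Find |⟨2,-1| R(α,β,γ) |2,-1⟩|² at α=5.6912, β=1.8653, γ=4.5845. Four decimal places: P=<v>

P=0.3146

Split into d^2_{-1,-1}(β=1.8653) × two z-phases.
With c≡cos(β/2)=0.595708 and s≡sin(β/2)=0.803201, N=[1·6·1·6]^{1/2}=6.000000
The bounds max(0,m−m')=0 and min(l+m,l−m')=1 give 2 terms
  k=0: (−1)^0·6.0000/(6)·0.5957^4·0.8032^0 = +0.125931
  k=1: (−1)^1·6.0000/(2)·0.5957^2·0.8032^2 = -0.686810
d^2_{-1,-1}(1.8653) = +0.125931 -0.686810 = -0.560879
|D^2_{-1,-1}|² = |d^2_{-1,-1}(β)|² = (-0.560879)² = 0.314585 (the z-rotation phases have unit modulus)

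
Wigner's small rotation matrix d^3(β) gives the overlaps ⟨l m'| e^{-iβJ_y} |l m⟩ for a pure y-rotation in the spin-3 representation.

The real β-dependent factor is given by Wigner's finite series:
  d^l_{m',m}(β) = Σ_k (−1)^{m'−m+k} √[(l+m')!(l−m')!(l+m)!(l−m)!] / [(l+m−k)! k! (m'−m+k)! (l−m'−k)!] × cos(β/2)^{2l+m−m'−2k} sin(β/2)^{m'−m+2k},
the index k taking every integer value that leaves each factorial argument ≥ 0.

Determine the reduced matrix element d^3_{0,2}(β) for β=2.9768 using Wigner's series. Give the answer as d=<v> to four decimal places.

d=-0.0364

d^3_{0,2}(β=2.9768) via Wigner's sum:
c=cos(2.9768/2)=0.082303, s=sin(2.9768/2)=0.996607; N=√[6·6·120·1]=65.726707
k∈{2,3} keeps every argument non-negative
  k=2: (−1)^0·65.7267/(12)·0.0823^4·0.9966^2 = +0.000250
  k=3: (−1)^1·65.7267/(12)·0.0823^2·0.9966^4 = -0.036601
d^3_{0,2}(2.9768) = +0.000250 -0.036601 = -0.036351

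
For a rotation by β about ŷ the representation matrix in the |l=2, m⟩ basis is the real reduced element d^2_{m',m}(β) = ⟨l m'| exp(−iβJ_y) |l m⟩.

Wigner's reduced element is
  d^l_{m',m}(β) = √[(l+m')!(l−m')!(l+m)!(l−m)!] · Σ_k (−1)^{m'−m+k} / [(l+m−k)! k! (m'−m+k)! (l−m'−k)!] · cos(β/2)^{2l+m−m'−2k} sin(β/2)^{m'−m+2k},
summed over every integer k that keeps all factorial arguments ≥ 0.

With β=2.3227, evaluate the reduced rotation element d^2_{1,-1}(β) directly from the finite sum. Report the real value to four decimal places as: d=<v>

d=-0.3080

d^2_{1,-1}(β=2.3227) via Wigner's sum:
c=cos(2.3227/2)=0.398101, s=sin(2.3227/2)=0.917341; N=√[6·1·1·6]=6.000000
k∈{0,1} keeps every argument non-negative
  k=0: (−1)^2·6.0000/(2)·0.3981^2·0.9173^2 = +0.400102
  k=1: (−1)^3·6.0000/(6)·0.3981^0·0.9173^4 = -0.708148
d^2_{1,-1}(2.3227) = +0.400102 -0.708148 = -0.308046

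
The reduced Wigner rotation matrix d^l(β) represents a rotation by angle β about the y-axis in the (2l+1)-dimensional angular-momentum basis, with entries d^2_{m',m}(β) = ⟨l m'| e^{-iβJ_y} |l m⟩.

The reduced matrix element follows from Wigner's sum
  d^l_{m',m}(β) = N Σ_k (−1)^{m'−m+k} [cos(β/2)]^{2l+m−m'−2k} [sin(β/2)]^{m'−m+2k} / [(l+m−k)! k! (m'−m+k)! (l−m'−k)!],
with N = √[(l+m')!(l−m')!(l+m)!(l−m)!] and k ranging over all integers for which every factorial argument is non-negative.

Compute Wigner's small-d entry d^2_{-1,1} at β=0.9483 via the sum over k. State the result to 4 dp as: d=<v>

d=0.4516

d^2_{-1,1}(β=0.9483) via Wigner's sum:
c=cos(0.9483/2)=0.889681, s=sin(0.9483/2)=0.456582; N=√[1·6·6·1]=6.000000
The bounds max(0,m−m')=2 and min(l+m,l−m')=3 give 2 terms
  k=2: (−1)^0·6.0000/(2)·0.8897^2·0.4566^2 = +0.495026
  k=3: (−1)^1·6.0000/(6)·0.8897^0·0.4566^4 = -0.043459
d^2_{-1,1}(0.9483) = +0.495026 -0.043459 = +0.451568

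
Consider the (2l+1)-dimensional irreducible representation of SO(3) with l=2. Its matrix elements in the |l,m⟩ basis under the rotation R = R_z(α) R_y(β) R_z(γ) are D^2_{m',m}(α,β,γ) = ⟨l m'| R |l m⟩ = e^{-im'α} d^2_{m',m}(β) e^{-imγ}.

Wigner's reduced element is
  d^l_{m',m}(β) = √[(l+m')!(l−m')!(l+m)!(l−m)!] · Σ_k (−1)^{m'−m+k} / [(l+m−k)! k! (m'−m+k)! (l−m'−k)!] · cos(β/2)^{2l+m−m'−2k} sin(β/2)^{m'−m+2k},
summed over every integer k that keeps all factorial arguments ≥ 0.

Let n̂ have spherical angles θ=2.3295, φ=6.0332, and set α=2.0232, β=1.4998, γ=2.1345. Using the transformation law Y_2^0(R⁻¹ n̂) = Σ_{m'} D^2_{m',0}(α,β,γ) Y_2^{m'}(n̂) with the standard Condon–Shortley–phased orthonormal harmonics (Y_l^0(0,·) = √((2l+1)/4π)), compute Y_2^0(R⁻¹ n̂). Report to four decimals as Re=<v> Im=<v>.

Need the full column D^2_{m',0} for m'=−2..2 at α=2.0232, β=1.4998, γ=2.1345.
cos(β/2)=0.731757, sin(β/2)=0.681566
d^2_{-2,0}: single k=2 term ⇒ +0.609291;  D = -0.376443-0.479089i
d^2_{-1,0}: k∈[1..2] ⇒ +0.654160 -0.567500 = +0.086660;  D = -0.037882+0.077942i
d^2_{0,0}: k∈[0..2] ⇒ +0.286726 -0.994968 +0.215790 = -0.492452;  D = -0.492452+0.000000i
d^2_{1,0}: k∈[0..1] ⇒ -0.654160 +0.567500 = -0.086660;  D = +0.037882+0.077942i
d^2_{2,0}: single k=0 term ⇒ +0.609291;  D = -0.376443+0.479089i
Y_2^{m'}(θ=2.3295,φ=6.0332) and Σ D·Y over m':
  (-0.3764-0.4791i)·(+0.1785+0.0975i)  (-0.0379+0.0779i)·(-0.3737-0.0954i)  (-0.4925+0.0000i)·(+0.1325+0.0000i)  (+0.0379+0.0779i)·(+0.3737-0.0954i)  (-0.3764+0.4791i)·(+0.1785-0.0975i)
Y_2^0(R⁻¹ n̂) = -0.063004-0.000000i

Re=-0.0630 Im=0.0000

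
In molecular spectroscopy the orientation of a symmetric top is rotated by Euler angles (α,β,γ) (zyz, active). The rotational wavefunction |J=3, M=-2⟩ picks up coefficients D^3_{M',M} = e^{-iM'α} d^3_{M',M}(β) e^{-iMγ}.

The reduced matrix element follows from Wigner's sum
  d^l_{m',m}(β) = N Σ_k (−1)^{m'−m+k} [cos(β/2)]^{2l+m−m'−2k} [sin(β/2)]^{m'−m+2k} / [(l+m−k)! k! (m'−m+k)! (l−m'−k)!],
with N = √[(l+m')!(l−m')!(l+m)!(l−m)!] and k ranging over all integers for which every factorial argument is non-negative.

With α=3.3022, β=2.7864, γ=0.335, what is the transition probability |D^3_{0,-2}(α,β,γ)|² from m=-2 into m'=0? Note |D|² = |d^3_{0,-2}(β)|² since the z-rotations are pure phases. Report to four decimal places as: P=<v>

First d^3_{0,-2}(β=2.7864), then the phase factors e^{-i(0)α} and e^{-i(-2)γ}:
With c≡cos(β/2)=0.176664 and s≡sin(β/2)=0.984271, N=[6·6·1·120]^{1/2}=65.726707
k∈{0,1} keeps every argument non-negative
  k=0: (−1)^2·65.7267/(12)·0.1767^4·0.9843^2 = +0.005169
  k=1: (−1)^3·65.7267/(12)·0.1767^2·0.9843^4 = -0.160442
d^3_{0,-2}(2.7864) = +0.005169 -0.160442 = -0.155273
|D^3_{0,-2}|² = |d^3_{0,-2}(β)|² = (-0.155273)² = 0.024110 (the z-rotation phases have unit modulus)

P=0.0241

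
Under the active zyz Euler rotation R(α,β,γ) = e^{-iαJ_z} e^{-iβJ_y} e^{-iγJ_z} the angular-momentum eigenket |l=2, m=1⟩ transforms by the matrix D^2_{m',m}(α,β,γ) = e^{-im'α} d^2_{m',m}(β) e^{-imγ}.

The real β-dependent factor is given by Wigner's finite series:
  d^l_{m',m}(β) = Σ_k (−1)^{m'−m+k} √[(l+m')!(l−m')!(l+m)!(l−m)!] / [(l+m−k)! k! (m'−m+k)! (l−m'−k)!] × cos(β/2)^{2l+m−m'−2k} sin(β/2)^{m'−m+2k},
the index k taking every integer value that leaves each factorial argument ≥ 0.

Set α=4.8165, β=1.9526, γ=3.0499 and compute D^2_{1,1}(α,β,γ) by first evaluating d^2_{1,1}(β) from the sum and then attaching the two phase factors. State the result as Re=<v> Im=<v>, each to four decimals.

Re=0.0068 Im=0.5474

First d^2_{1,1}(β=1.9526), then the phase factors e^{-i(1)α} and e^{-i(1)γ}:
c=cos(1.9526/2)=0.560092, s=sin(1.9526/2)=0.828431; N=√[6·1·6·1]=6.000000
k: max(0,(1)−(1))=0 … min(2+(1),2−(1))=1
  k=0: (−1)^0·6.0000/(6)·0.5601^4·0.8284^0 = +0.098409
  k=1: (−1)^1·6.0000/(2)·0.5601^2·0.8284^2 = -0.645880
d^2_{1,1}(1.9526) = +0.098409 -0.645880 = -0.547470
D = (+0.103923+0.994585i)·(-0.547470)·(-0.995799-0.091564i) = +0.006799+0.547428i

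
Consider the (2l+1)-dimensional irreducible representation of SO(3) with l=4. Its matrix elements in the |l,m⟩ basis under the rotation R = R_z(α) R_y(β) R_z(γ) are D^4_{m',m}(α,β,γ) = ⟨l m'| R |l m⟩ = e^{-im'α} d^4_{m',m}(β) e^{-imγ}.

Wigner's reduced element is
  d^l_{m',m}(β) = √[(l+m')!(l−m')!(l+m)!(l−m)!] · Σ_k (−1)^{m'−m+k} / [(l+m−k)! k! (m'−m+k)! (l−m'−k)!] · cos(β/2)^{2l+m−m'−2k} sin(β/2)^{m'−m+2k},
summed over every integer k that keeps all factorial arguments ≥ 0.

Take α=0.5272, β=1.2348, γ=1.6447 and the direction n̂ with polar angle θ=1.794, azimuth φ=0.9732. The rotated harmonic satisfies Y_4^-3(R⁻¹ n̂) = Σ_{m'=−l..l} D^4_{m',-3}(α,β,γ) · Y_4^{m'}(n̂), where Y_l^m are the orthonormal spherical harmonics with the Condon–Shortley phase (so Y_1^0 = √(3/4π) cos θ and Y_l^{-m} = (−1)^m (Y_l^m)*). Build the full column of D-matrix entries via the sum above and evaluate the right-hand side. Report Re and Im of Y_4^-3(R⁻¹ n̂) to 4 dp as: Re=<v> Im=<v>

Need the full column D^4_{m',-3} for m'=−4..4 at α=0.5272, β=1.2348, γ=1.6447.
cos(β/2)=0.815386, sin(β/2)=0.578917
d^4_{-4,-3}: single k=1 term ⇒ +0.392379;  D = +0.284487+0.270237i
d^4_{-3,-3}: k∈[0..1] ⇒ +0.195392 -0.689464 = -0.494072;  D = -0.480776-0.113847i
d^4_{-2,-3}: k∈[0..1] ⇒ -0.519068 +0.784968 = +0.265899;  D = +0.254437-0.077227i
d^4_{-1,-3}: k∈[0..1] ⇒ +0.781779 -0.656808 = +0.124971;  D = +0.085085-0.091532i
d^4_{0,-3}: k∈[0..1] ⇒ -0.827429 +0.417096 = -0.410332;  D = -0.090232+0.400288i
d^4_{1,-3}: k∈[0..1] ⇒ +0.656808 -0.198653 = +0.458155;  D = -0.137794-0.436942i
d^4_{2,-3}: k∈[0..1] ⇒ -0.395692 +0.066488 = -0.329204;  D = +0.243527+0.221518i
d^4_{3,-3}: k∈[0..1] ⇒ +0.175196 -0.012616 = +0.162579;  D = -0.158977-0.034036i
d^4_{4,-3}: single k=0 term ⇒ -0.050260;  D = +0.047767-0.015633i
Y_4^{m'}(θ=1.794,φ=0.9732) and Σ D·Y over m':
  (+0.2845+0.2702i)·(-0.2925+0.2732i)  (-0.4808-0.1138i)·(+0.2506+0.0566i)  (+0.2544-0.0772i)·(+0.0767+0.1944i)  (+0.0851-0.0915i)·(+0.1527-0.2243i)  (-0.0902+0.4003i)·(+0.1707+0.0000i)  (-0.1378-0.4369i)·(-0.1527-0.2243i)  (+0.2435+0.2215i)·(+0.0767-0.1944i)  (-0.1590-0.0340i)·(-0.2506+0.0566i)  (+0.0478-0.0156i)·(-0.2925-0.2732i)
Y_4^-3(R⁻¹ n̂) = -0.251223+0.080082i

Re=-0.2512 Im=0.0801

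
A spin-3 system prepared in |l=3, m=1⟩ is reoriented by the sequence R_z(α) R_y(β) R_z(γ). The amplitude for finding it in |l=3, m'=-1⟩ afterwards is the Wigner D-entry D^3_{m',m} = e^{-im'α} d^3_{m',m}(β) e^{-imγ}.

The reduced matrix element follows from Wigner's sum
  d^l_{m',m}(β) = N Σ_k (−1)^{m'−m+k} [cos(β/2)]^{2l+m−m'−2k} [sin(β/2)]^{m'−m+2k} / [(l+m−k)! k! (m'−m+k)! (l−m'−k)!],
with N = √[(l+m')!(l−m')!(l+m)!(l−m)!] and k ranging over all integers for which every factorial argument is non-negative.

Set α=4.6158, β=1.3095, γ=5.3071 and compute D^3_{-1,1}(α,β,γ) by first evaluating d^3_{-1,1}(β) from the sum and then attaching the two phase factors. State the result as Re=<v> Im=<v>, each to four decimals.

Re=0.1846 Im=-0.1527

Split into d^3_{-1,1}(β=1.3095) × two z-phases.
With c≡cos(β/2)=0.793200 and s≡sin(β/2)=0.608961, N=[2·24·24·2]^{1/2}=48.000000
The bounds max(0,m−m')=2 and min(l+m,l−m')=4 give 3 terms
  k=2: (−1)^0·48.0000/(8)·0.7932^4·0.6090^2 = +0.880768
  k=3: (−1)^1·48.0000/(6)·0.7932^2·0.6090^4 = -0.692171
  k=4: (−1)^2·48.0000/(48)·0.7932^0·0.6090^6 = +0.050996
d^3_{-1,1}(1.3095) = +0.880768 -0.692171 +0.050996 = +0.239593
Phases: e^{-i·(-1)·4.6158}=-0.096439-0.995339i, e^{-i·(1)·5.3071}=+0.560269+0.828310i ⇒ D=+0.184587-0.152750i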